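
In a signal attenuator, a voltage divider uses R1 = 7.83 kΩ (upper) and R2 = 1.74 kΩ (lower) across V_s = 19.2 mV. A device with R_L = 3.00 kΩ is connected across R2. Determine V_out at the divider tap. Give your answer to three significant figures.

R2 ‖ R_L = (1.74 × 3.00)/(1.74 + 3.00) = 1.101 kΩ.
Now apply the divider: V_out = 19.2 × 0.1233 = 2.367 mV.

V_out ≈ 2.37 mV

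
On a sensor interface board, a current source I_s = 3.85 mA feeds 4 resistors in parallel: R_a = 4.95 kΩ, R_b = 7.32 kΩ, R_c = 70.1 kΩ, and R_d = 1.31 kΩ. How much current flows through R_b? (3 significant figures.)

Conductances: ΣG = 1/4.95 + 1/7.32 + 1/70.1 + 1/1.31 = 1.116 (1/kΩ).
Current divider: I(R_b) = I_s · G_k/ΣG = 3.85 × (0.1366/1.116) = 3.85 × 0.1224 = 0.4712 mA.

I ≈ 0.471 mA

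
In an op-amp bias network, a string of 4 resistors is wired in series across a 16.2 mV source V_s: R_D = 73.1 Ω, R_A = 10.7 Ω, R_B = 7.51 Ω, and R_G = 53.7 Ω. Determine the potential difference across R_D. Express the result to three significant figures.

Total series resistance ΣR = 73.1 + 10.7 + 7.51 + 53.7 = 145.0 Ω.
V = V_s · R/ΣR = 16.2 × 0.5041 = 8.166 mV.

V ≈ 8.17 mV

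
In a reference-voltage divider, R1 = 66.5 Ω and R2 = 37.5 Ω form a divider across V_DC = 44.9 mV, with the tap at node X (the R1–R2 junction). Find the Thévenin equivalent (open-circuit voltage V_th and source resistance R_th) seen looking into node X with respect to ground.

Open-circuit (no load on X): V_th = V_DC · R2/(R1 + R2) = 44.9 × 37.5/(66.50 + 37.5) = 16.19 mV.
Looking into X with the source shorted: R_th = R1·R2/(R1+R2) = 66.50 × 37.5/104.0 = 23.98 Ω.

V_th ≈ 16.2 mV, R_th ≈ 24.0 Ω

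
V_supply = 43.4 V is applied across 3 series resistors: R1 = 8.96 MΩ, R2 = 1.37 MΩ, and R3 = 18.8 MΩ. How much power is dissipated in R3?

ΣR = 29.13 MΩ → I = 43.4/29.13 = 1.490 µA.
P = I²R = 2.220 × 18.8 = 41.73 µW.

P ≈ 41.7 µW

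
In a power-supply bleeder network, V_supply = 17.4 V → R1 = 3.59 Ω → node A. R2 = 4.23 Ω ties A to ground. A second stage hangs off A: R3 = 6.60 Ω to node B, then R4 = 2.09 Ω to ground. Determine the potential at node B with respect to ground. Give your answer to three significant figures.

V_B ≈ 1.85 V

The second stage (R3 + R4 = 8.690 Ω) loads node A in parallel with R2.
Effective lower resistance at A: R2 ‖ 8.690 = 2.845 Ω.
V_A = 17.4 × 2.845/(3.59 + 2.845) = 7.693 V.
V_B = V_A × 0.2405 = 1.850 V.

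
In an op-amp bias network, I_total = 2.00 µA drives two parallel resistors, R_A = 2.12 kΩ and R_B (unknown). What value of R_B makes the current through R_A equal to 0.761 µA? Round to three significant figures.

Two-branch current divider: I_A = I_total · R_B/(R_A + R_B).
0.761/2.00 = R_B/(R_A + R_B) → R_B = R_A · (0.3805)/(1 − 0.3805) = 2.12 × 0.6142 = 1.302 kΩ.

R_B ≈ 1.30 kΩ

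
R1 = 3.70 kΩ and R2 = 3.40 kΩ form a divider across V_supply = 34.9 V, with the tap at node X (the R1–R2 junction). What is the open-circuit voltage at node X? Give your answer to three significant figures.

V_th ≈ 16.7 V

Open-circuit (no load on X): V_th = V_supply · R2/(R1 + R2) = 34.9 × 3.40/(3.700 + 3.40) = 16.71 V.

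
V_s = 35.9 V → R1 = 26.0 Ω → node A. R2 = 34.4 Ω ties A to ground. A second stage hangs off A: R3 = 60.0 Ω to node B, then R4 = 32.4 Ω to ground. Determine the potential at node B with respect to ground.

V_B ≈ 6.18 V

Looking into the second stage from A: R3 + R4 = 92.40 Ω appears in parallel with R2.
R2 ‖ (R3+R4) = 25.07 Ω.
So V_A = 35.9 × 0.4909 = 17.62 V.
V_B = V_A × 0.3506 = 6.179 V.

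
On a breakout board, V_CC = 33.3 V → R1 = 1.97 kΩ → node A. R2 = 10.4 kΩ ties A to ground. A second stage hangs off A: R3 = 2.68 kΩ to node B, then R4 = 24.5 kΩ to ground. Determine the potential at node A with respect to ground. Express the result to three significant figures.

Looking into the second stage from A: R3 + R4 = 27.18 kΩ appears in parallel with R2.
R2 ‖ (R3+R4) = 7.522 kΩ.
V_A = 33.3 × 7.522/(1.97 + 7.522) = 26.39 V.

V_A ≈ 26.4 V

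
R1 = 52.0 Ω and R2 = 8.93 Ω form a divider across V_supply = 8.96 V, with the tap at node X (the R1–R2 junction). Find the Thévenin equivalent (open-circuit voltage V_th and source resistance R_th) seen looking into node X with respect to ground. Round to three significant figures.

Open-circuit (no load on X): V_th = V_supply · R2/(R1 + R2) = 8.96 × 8.93/(52.00 + 8.93) = 1.313 V.
Zeroing V_supply shorts the top of R1 to ground, so R_th = R1 ‖ R2 = 7.621 Ω.

V_th ≈ 1.31 V, R_th ≈ 7.62 Ω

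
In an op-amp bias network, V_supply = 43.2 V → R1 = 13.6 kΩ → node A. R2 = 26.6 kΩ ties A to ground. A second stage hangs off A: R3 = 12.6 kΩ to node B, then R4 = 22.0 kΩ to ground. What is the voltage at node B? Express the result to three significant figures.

V_B ≈ 14.4 V

Node A sees R2 in parallel with the series input of stage 2, R3 + R4 = 34.60 kΩ.
R2 ‖ (R3+R4) = 15.04 kΩ.
V_A = 43.2 × 15.04/(13.6 + 15.04) = 22.69 V.
V_B = V_A × 0.6358 = 14.42 V.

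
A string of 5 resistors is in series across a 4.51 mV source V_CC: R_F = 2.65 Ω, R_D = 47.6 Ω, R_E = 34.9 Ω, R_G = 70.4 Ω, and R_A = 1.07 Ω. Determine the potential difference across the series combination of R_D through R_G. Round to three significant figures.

Series total: ΣR = 2.65 + 47.6 + 34.9 + 70.4 + 1.07 = 156.6 Ω.
R_{R_D..R_G} = 47.6 + 34.9 + 70.4 = 152.9 Ω.
By the voltage-divider rule, V = 4.51 × 152.9/156.6 = 4.403 mV.

V ≈ 4.40 mV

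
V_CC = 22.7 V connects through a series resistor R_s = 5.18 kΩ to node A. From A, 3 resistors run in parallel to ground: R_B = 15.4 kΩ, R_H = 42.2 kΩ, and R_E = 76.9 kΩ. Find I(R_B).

I ≈ 0.966 mA

Parallel bank: R_p = 1/(1/15.4 + 1/42.2 + 1/76.9) = 9.839 kΩ.
V_A by voltage divider: V_A = 22.7 × 9.839/(5.18 + 9.839) = 14.87 V.
I(R_B) = V_A / R_B = 14.87/15.4 = 0.9656 mA.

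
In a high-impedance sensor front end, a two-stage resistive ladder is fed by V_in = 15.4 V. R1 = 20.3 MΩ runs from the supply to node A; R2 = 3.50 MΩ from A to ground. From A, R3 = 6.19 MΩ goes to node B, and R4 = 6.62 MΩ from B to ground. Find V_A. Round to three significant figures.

V_A ≈ 1.84 V

The second stage (R3 + R4 = 12.81 MΩ) loads node A in parallel with R2.
R2 ‖ (R3+R4) = 2.749 MΩ.
V_A = 15.4 × 2.749/(20.3 + 2.749) = 1.837 V.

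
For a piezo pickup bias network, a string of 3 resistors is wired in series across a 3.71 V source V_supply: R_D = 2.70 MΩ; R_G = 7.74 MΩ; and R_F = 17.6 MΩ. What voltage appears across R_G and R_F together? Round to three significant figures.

Total series resistance ΣR = 2.70 + 7.74 + 17.6 = 28.04 MΩ.
R_{R_G..R_F} = 7.74 + 17.6 = 25.34 MΩ.
By the voltage-divider rule, V = 3.71 × 25.34/28.04 = 3.353 V.

V ≈ 3.35 V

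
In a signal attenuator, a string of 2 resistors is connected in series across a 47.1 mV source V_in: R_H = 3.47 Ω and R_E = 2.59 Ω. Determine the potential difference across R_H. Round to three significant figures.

Series total: ΣR = 3.47 + 2.59 = 6.060 Ω.
Voltage divider: V = V_in · (3.470 / 6.060) = 47.1 × 0.5726 = 26.97 mV.

V ≈ 27.0 mV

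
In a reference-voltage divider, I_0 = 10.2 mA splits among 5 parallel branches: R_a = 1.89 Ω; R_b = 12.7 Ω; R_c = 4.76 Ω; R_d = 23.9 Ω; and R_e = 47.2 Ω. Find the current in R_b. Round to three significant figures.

Conductances: ΣG = 1/1.89 + 1/12.7 + 1/4.76 + 1/23.9 + 1/47.2 = 0.8810 (1/Ω).
R_b takes the fraction G_k/ΣG = 0.07874/0.8810 = 0.08938, so I = 10.2 × 0.08938 = 0.9117 mA.

I ≈ 0.912 mA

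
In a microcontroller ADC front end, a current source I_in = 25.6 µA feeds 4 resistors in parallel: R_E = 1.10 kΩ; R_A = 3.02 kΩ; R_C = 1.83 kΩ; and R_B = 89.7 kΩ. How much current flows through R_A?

I ≈ 4.72 µA

Conductances: ΣG = 1/1.10 + 1/3.02 + 1/1.83 + 1/89.7 = 1.798 (1/kΩ).
Current divider: I(R_A) = I_in · G_k/ΣG = 25.6 × (0.3311/1.798) = 25.6 × 0.1842 = 4.715 µA.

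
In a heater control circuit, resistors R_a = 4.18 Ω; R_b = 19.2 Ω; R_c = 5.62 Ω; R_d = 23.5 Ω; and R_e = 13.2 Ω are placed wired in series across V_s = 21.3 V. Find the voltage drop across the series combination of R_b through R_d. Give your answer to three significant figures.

ΣR = 4.18 + 19.2 + 5.62 + 23.5 + 13.2 = 65.70 Ω.
R_{R_b..R_d} = 19.2 + 5.62 + 23.5 = 48.32 Ω.
Voltage divider: V = V_s · (48.32 / 65.70) = 21.3 × 0.7355 = 15.67 V.

V ≈ 15.7 V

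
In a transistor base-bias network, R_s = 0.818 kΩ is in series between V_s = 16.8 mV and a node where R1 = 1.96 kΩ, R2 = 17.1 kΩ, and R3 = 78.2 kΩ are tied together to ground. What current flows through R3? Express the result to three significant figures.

Combine the parallel branches: R_p = (1/1.96 + 1/17.1 + 1/78.2)⁻¹ = 1.720 kΩ.
Node voltage V_A = V_s · R_p/(R_s + R_p) = 16.8 × 0.6777 = 11.38 mV.
I(R3) = V_A / R3 = 11.38/78.2 = 0.1456 µA.

I ≈ 0.146 µA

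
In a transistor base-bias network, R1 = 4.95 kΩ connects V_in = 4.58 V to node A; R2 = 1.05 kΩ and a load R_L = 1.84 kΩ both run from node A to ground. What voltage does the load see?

V_out ≈ 0.545 V

First combine the lower leg with the load: R2 ‖ R_L = 0.6685 kΩ.
Now apply the divider: V_out = 4.58 × 0.1190 = 0.5449 V.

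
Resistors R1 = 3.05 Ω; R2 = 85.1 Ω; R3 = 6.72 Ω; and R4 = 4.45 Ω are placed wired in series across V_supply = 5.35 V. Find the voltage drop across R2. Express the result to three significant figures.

Total series resistance ΣR = 3.05 + 85.1 + 6.72 + 4.45 = 99.32 Ω.
By the voltage-divider rule, V = 5.35 × 85.10/99.32 = 4.584 V.

V ≈ 4.58 V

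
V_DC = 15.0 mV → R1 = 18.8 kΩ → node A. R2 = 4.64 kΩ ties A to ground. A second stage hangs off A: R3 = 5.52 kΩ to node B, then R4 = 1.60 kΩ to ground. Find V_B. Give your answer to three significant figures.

The second stage (R3 + R4 = 7.120 kΩ) loads node A in parallel with R2.
Effective lower resistance at A: R2 ‖ 7.120 = 2.809 kΩ.
V_A = 15.0 × 2.809/(18.8 + 2.809) = 1.950 mV.
Stage 2 is unloaded, so V_B = V_A · R4/(R3+R4) = 1.950 × 1.60/7.120 = 0.4382 mV.

V_B ≈ 0.438 mV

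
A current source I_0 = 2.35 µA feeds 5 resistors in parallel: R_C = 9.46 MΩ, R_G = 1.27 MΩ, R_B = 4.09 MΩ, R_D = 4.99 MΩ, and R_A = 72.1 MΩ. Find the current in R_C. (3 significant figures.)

I ≈ 0.184 µA

Total conductance ΣG = 1/9.46 + 1/1.27 + 1/4.09 + 1/4.99 + 1/72.1 = 1.352 (units of 1/MΩ).
By the current-divider rule, I = I_0 · G_k/ΣG = 2.35 × 0.07819 = 0.1838 µA.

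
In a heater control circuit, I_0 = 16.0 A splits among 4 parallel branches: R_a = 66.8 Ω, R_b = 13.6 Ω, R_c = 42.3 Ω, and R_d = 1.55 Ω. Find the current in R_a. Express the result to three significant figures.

I ≈ 0.316 A

Total conductance ΣG = 1/66.8 + 1/13.6 + 1/42.3 + 1/1.55 = 0.7573 (units of 1/Ω).
Current divider: I(R_a) = I_0 · G_k/ΣG = 16.0 × (0.01497/0.7573) = 16.0 × 0.01977 = 0.3163 A.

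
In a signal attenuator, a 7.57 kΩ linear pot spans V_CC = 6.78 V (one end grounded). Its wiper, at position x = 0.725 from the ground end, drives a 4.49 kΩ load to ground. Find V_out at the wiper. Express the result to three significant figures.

V_out ≈ 3.68 V

Lower segment x·R_p = 5.488 kΩ; upper segment (1−x)·R_p = 2.082 kΩ.
R_L loads the lower segment: effective lower R = 2.470 kΩ.
V_out = 6.78 × 2.470/(2.082 + 2.470) = 3.679 V.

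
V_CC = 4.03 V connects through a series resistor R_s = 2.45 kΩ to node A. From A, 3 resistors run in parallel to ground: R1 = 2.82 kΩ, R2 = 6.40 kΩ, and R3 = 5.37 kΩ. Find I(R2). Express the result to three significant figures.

I ≈ 0.233 mA

Combine the parallel branches: R_p = (1/2.82 + 1/6.40 + 1/5.37)⁻¹ = 1.435 kΩ.
V_A by voltage divider: V_A = 4.03 × 1.435/(2.45 + 1.435) = 1.488 V.
Branch current I = V_A/R2 = 1.488/6.40 = 0.2325 mA.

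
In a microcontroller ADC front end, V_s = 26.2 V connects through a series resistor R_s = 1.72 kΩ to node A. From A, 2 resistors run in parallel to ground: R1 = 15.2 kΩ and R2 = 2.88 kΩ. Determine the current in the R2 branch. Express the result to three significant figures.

Equivalent of the parallel group: R_p = 2.421 kΩ.
V_A by voltage divider: V_A = 26.2 × 2.421/(1.72 + 2.421) = 15.32 V.
Branch current I = V_A/R2 = 15.32/2.88 = 5.319 mA.
(Equivalently: I_total = 6.327 mA, then current-divider fraction G_k/ΣG = 0.8407.)

I ≈ 5.32 mA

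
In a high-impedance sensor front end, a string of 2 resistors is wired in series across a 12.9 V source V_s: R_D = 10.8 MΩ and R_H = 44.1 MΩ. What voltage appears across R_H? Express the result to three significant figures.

V ≈ 10.4 V

ΣR = 10.8 + 44.1 = 54.90 MΩ.
V = V_s · R/ΣR = 12.9 × 0.8033 = 10.36 V.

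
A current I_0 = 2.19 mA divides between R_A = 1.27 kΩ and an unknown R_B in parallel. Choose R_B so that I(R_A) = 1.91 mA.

R_B ≈ 8.66 kΩ

The fraction through R_A equals R_B/(R_A+R_B).
With f = 0.8721, R_B = R_A · f/(1−f) = 1.27 × 6.821 = 8.663 kΩ.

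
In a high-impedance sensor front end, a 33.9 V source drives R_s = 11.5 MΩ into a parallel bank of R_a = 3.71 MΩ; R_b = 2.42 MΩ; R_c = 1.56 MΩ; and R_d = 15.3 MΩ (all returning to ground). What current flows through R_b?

I ≈ 0.825 µA

Combine the parallel branches: R_p = (1/3.71 + 1/2.42 + 1/1.56 + 1/15.3)⁻¹ = 0.7199 MΩ.
Node voltage V_A = V_supply · R_p/(R_s + R_p) = 33.9 × 0.05891 = 1.997 V.
I(R_b) = V_A / R_b = 1.997/2.42 = 0.8252 µA.
(Equivalently: I_total = 2.774 µA, then current-divider fraction G_k/ΣG = 0.2975.)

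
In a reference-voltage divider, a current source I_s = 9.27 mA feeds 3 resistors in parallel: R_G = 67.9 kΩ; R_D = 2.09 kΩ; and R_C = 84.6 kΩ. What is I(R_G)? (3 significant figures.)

Total conductance ΣG = 1/67.9 + 1/2.09 + 1/84.6 = 0.5050 (units of 1/kΩ).
R_G takes the fraction G_k/ΣG = 0.01473/0.5050 = 0.02916, so I = 9.27 × 0.02916 = 0.2703 mA.

I ≈ 0.270 mA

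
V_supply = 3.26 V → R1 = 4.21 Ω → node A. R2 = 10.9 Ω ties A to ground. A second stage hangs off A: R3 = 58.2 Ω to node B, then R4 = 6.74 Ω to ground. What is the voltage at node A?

The second stage (R3 + R4 = 64.94 Ω) loads node A in parallel with R2.
R2 ‖ (R3+R4) = 9.333 Ω.
First divider: V_A = V_supply · 9.333/(4.21 + 9.333) = 2.247 V.

V_A ≈ 2.25 V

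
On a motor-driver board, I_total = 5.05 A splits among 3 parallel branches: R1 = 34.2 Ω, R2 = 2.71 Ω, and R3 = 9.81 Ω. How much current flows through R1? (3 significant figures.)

Conductances: ΣG = 1/34.2 + 1/2.71 + 1/9.81 = 0.5002 (1/Ω).
Current divider: I(R1) = I_total · G_k/ΣG = 5.05 × (0.02924/0.5002) = 5.05 × 0.05846 = 0.2952 A.

I ≈ 0.295 A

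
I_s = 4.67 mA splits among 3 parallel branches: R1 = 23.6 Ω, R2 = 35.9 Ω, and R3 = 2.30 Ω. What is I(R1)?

Conductances: ΣG = 1/23.6 + 1/35.9 + 1/2.30 = 0.5050 (1/Ω).
Current divider: I(R1) = I_s · G_k/ΣG = 4.67 × (0.04237/0.5050) = 4.67 × 0.08390 = 0.3918 mA.

I ≈ 0.392 mA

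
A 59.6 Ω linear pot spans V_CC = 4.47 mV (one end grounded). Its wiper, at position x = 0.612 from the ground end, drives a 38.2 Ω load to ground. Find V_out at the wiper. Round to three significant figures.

The pot divides into 23.12 Ω above the wiper and 36.48 Ω below.
Lower segment in parallel with the load: 36.48 ‖ 38.2 = 18.66 Ω.
Then V_out = V_CC · 18.66/(23.12 + 18.66) = 1.996 mV.

V_out ≈ 2.00 mV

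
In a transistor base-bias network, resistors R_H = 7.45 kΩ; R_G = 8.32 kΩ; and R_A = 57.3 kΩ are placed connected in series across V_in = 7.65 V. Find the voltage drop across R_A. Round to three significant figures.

V ≈ 6.00 V

ΣR = 7.45 + 8.32 + 57.3 = 73.07 kΩ.
Voltage divider: V = V_in · (57.30 / 73.07) = 7.65 × 0.7842 = 5.999 V.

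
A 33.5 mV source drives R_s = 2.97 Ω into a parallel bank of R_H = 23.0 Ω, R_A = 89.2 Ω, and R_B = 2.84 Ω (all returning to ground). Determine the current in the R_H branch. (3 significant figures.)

I ≈ 0.660 mA

Parallel bank: R_p = 1/(1/23.0 + 1/89.2 + 1/2.84) = 2.458 Ω.
Node voltage V_A = V_supply · R_p/(R_s + R_p) = 33.5 × 0.4529 = 15.17 mV.
Branch current I = V_A/R_H = 15.17/23.0 = 0.6596 mA.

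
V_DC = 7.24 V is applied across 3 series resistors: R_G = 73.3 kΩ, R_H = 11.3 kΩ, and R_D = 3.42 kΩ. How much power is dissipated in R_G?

Series current I = V_DC/ΣR = 7.24/88.02 = 0.08225 mA.
P = I²R = 0.006766 × 73.3 = 0.4959 mW.

P ≈ 0.496 mW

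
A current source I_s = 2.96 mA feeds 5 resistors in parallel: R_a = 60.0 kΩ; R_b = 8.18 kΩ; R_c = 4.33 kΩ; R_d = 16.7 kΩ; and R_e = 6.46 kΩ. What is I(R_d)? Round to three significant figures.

Conductances: ΣG = 1/60.0 + 1/8.18 + 1/4.33 + 1/16.7 + 1/6.46 = 0.5845 (1/kΩ).
Current divider: I(R_d) = I_s · G_k/ΣG = 2.96 × (0.05988/0.5845) = 2.96 × 0.1024 = 0.3032 mA.

I ≈ 0.303 mA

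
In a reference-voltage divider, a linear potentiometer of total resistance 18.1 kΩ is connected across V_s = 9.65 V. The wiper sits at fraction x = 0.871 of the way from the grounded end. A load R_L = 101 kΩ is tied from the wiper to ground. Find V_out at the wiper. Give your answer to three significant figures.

Split the track: R_lower = x·R_p = 15.77 kΩ, R_upper = (1−x)·R_p = 2.335 kΩ.
R_L loads the lower segment: effective lower R = 13.64 kΩ.
Then V_out = V_s · 13.64/(2.335 + 13.64) = 8.239 V.

V_out ≈ 8.24 V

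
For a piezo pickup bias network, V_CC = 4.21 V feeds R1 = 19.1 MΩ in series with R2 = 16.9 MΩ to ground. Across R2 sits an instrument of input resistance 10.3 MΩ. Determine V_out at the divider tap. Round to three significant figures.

V_out ≈ 1.06 V

The load sits in parallel with R2, giving an effective lower resistance R2' = R2·R_L/(R2+R_L) = 6.400 MΩ.
Then V_out = V_CC · R2'/(R1 + R2') = 4.21 × 6.400/25.50 = 1.057 V.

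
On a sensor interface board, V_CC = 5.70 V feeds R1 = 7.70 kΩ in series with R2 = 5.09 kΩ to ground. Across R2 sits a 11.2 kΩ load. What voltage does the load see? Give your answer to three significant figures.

V_out ≈ 1.78 V

R2 ‖ R_L = (5.09 × 11.2)/(5.09 + 11.2) = 3.500 kΩ.
Now apply the divider: V_out = 5.70 × 0.3125 = 1.781 V.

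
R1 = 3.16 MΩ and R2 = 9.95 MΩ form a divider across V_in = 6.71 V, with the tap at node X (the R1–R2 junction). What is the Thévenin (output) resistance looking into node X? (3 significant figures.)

R_th ≈ 2.40 MΩ

With V_in suppressed (replaced by a short), R_th = R1 ‖ R2 = (3.160 × 9.95)/(3.160 + 9.95) = 2.398 MΩ.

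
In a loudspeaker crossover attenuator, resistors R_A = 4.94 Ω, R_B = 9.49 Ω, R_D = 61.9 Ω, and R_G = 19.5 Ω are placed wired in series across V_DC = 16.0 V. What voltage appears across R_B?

V ≈ 1.58 V

ΣR = 4.94 + 9.49 + 61.9 + 19.5 = 95.83 Ω.
V = V_DC · R/ΣR = 16.0 × 0.09903 = 1.584 V.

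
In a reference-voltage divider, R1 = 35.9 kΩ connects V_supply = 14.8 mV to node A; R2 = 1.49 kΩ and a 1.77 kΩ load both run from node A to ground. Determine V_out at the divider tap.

V_out ≈ 0.326 mV

First combine the lower leg with the load: R2 ‖ R_L = 0.8090 kΩ.
Voltage divider with the loaded lower leg: V_out = 14.8 × 0.8090/(35.9 + 0.8090) = 14.8 × 0.02204 = 0.3262 mV.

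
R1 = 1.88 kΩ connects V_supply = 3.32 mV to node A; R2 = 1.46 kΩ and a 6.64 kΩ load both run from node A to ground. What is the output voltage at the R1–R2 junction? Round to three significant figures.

First combine the lower leg with the load: R2 ‖ R_L = 1.197 kΩ.
Then V_out = V_supply · R2'/(R1 + R2') = 3.32 × 1.197/3.077 = 1.291 mV.

V_out ≈ 1.29 mV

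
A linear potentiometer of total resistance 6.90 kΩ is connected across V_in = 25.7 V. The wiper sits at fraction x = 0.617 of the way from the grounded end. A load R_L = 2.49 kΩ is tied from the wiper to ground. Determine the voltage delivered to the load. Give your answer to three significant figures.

Lower segment x·R_p = 4.257 kΩ; upper segment (1−x)·R_p = 2.643 kΩ.
(x·R_p) ‖ R_L = 1.571 kΩ.
Loaded-divider output: V_out = 25.7 × 0.3728 = 9.582 V.
(Unloaded: V_out = x·V_in = 15.9 V.)

V_out ≈ 9.58 V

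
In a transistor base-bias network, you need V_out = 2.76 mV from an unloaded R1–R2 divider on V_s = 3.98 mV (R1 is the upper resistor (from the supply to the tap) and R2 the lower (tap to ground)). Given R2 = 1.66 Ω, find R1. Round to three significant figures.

R1 ≈ 0.734 Ω

Required fraction k = V_out/V_s = 0.6935.
Rearranging, R1 = R2·(1−k)/k = 1.66 × 0.4420 = 0.7338 Ω.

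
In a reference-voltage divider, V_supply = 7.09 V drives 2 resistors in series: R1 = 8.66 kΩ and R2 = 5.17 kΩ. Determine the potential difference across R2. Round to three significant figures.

Total series resistance ΣR = 8.66 + 5.17 = 13.83 kΩ.
V = V_supply · R/ΣR = 7.09 × 0.3738 = 2.650 V.

V ≈ 2.65 V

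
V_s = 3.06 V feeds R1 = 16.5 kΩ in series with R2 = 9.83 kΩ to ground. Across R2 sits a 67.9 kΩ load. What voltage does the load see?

V_out ≈ 1.05 V

First combine the lower leg with the load: R2 ‖ R_L = 8.587 kΩ.
Then V_out = V_s · R2'/(R1 + R2') = 3.06 × 8.587/25.09 = 1.047 V.
(Unloaded it would be 1.14 V; the load pulls it down.)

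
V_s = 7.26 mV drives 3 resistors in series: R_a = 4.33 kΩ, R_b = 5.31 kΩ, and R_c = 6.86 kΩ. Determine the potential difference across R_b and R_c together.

V ≈ 5.35 mV

Total series resistance ΣR = 4.33 + 5.31 + 6.86 = 16.50 kΩ.
R_{R_b..R_c} = 5.31 + 6.86 = 12.17 kΩ.
V = V_s · R/ΣR = 7.26 × 0.7376 = 5.355 mV.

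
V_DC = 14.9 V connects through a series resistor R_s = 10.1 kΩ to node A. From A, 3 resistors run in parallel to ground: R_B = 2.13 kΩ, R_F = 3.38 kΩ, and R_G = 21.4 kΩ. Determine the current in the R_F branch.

Parallel bank: R_p = 1/(1/2.13 + 1/3.38 + 1/21.4) = 1.231 kΩ.
V_A by voltage divider: V_A = 14.9 × 1.231/(10.1 + 1.231) = 1.619 V.
I(R_F) = V_A / R_F = 1.619/3.38 = 0.4791 mA.

I ≈ 0.479 mA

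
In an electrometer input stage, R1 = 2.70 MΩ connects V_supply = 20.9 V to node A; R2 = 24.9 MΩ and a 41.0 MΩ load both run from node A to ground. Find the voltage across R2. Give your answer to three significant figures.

R2 ‖ R_L = (24.9 × 41.0)/(24.9 + 41.0) = 15.49 MΩ.
Then V_out = V_supply · R2'/(R1 + R2') = 20.9 × 15.49/18.19 = 17.80 V.

V_out ≈ 17.8 V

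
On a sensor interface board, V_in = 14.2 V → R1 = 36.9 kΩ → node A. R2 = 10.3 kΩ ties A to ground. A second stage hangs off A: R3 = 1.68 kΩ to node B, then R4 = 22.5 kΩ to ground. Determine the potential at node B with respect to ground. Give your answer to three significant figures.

V_B ≈ 2.16 V

The second stage (R3 + R4 = 24.18 kΩ) loads node A in parallel with R2.
R2 ‖ (R3+R4) = 7.223 kΩ.
So V_A = 14.2 × 0.1637 = 2.325 V.
Stage 2 is unloaded, so V_B = V_A · R4/(R3+R4) = 2.325 × 22.5/24.18 = 2.163 V.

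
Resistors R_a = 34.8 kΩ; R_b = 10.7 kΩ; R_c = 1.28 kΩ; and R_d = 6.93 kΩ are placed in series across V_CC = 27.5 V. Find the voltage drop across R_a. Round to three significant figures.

Total series resistance ΣR = 34.8 + 10.7 + 1.28 + 6.93 = 53.71 kΩ.
V = V_CC · R/ΣR = 27.5 × 0.6479 = 17.82 V.

V ≈ 17.8 V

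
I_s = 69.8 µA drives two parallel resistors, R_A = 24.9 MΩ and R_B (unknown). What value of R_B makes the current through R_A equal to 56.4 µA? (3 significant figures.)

The fraction through R_A equals R_B/(R_A+R_B).
56.4/69.8 = R_B/(R_A + R_B) → R_B = R_A · (0.8080)/(1 − 0.8080) = 24.9 × 4.209 = 104.8 MΩ.

R_B ≈ 105 MΩ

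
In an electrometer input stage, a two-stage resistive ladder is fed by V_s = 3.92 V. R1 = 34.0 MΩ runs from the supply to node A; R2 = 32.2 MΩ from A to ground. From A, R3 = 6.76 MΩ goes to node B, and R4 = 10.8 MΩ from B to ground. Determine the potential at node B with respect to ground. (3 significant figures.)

V_B ≈ 0.604 V

Looking into the second stage from A: R3 + R4 = 17.56 MΩ appears in parallel with R2.
R2 ‖ (R3+R4) = 11.36 MΩ.
First divider: V_A = V_s · 11.36/(34.0 + 11.36) = 0.9819 V.
Then the unloaded second divider: V_B = V_A × R4/(R3+R4) = 0.9819 × 0.6150 = 0.6039 V.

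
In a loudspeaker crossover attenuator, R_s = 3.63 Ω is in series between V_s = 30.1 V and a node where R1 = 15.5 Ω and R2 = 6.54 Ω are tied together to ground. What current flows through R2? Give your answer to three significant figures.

I ≈ 2.57 A

Combine the parallel branches: R_p = (1/15.5 + 1/6.54)⁻¹ = 4.599 Ω.
Node voltage V_A = V_s · R_p/(R_s + R_p) = 30.1 × 0.5589 = 16.82 V.
Branch current I = V_A/R2 = 16.82/6.54 = 2.572 A.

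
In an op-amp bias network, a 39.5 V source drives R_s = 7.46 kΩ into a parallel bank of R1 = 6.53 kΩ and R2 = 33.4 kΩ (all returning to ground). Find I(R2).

Equivalent of the parallel group: R_p = 5.462 kΩ.
V_A by voltage divider: V_A = 39.5 × 5.462/(7.46 + 5.462) = 16.70 V.
Branch current I = V_A/R2 = 16.70/33.4 = 0.4999 mA.

I ≈ 0.500 mA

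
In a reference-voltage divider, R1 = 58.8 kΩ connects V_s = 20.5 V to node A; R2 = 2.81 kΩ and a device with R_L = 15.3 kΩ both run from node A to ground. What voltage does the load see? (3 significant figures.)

V_out ≈ 0.796 V

The load sits in parallel with R2, giving an effective lower resistance R2' = R2·R_L/(R2+R_L) = 2.374 kΩ.
Then V_out = V_s · R2'/(R1 + R2') = 20.5 × 2.374/61.17 = 0.7955 V.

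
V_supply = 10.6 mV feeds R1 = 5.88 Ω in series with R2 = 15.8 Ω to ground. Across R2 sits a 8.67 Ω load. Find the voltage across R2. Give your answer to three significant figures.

V_out ≈ 5.17 mV

The load sits in parallel with R2, giving an effective lower resistance R2' = R2·R_L/(R2+R_L) = 5.598 Ω.
Then V_out = V_supply · R2'/(R1 + R2') = 10.6 × 5.598/11.48 = 5.170 mV.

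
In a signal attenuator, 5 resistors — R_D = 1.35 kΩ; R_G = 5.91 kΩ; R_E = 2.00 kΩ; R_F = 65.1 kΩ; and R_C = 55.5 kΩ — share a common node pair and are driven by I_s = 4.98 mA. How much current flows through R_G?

I ≈ 0.584 mA

Total conductance ΣG = 1/1.35 + 1/5.91 + 1/2.00 + 1/65.1 + 1/55.5 = 1.443 (units of 1/kΩ).
Current divider: I(R_G) = I_s · G_k/ΣG = 4.98 × (0.1692/1.443) = 4.98 × 0.1172 = 0.5838 mA.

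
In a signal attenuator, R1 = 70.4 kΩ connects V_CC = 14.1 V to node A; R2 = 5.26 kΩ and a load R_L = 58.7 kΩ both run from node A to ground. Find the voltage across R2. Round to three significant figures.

V_out ≈ 0.905 V

R2 ‖ R_L = (5.26 × 58.7)/(5.26 + 58.7) = 4.827 kΩ.
Now apply the divider: V_out = 14.1 × 0.06417 = 0.9048 V.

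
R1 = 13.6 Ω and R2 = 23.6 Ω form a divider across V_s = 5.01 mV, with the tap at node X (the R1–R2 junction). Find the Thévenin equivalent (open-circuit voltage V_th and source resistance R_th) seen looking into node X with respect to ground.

V_th ≈ 3.18 mV, R_th ≈ 8.63 Ω

V_th is the unloaded tap voltage: V_s · R2/(R1+R2) = 5.01 × 0.6344 = 3.178 mV.
With V_s suppressed (replaced by a short), R_th = R1 ‖ R2 = (13.60 × 23.6)/(13.60 + 23.6) = 8.628 Ω.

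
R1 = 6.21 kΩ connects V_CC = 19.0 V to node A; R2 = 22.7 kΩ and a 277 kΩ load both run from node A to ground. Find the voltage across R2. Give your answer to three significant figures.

First combine the lower leg with the load: R2 ‖ R_L = 20.98 kΩ.
Voltage divider with the loaded lower leg: V_out = 19.0 × 20.98/(6.21 + 20.98) = 19.0 × 0.7716 = 14.66 V.
(Unloaded it would be 14.9 V; the load pulls it down.)

V_out ≈ 14.7 V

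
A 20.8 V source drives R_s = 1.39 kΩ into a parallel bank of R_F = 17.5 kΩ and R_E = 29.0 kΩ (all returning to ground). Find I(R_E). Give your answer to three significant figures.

Equivalent of the parallel group: R_p = 10.91 kΩ.
V_A = 20.8 × 10.91/12.30 = 18.45 V.
Branch current I = V_A/R_E = 18.45/29.0 = 0.6362 mA.

I ≈ 0.636 mA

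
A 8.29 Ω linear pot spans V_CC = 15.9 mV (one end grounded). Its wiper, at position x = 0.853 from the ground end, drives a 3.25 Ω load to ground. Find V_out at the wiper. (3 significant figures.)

V_out ≈ 10.3 mV

Lower segment x·R_p = 7.071 Ω; upper segment (1−x)·R_p = 1.219 Ω.
R_L loads the lower segment: effective lower R = 2.227 Ω.
Loaded-divider output: V_out = 15.9 × 0.6463 = 10.28 mV.
(Unloaded: V_out = x·V_CC = 13.6 mV.)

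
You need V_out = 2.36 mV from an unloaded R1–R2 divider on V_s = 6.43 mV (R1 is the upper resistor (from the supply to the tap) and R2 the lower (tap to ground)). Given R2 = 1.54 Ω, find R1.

R1 ≈ 2.66 Ω

Required fraction k = V_out/V_s = 0.3670.
R1 = R2·(1/k − 1) = 1.54 × 1.725 = 2.656 Ω.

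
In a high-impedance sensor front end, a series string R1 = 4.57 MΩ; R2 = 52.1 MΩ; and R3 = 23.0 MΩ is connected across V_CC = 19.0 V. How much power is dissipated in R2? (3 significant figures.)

ΣR = 79.67 MΩ → I = 19.0/79.67 = 0.2385 µA.
V(R2) = I·R = 12.43 V; P = V·I = 12.43 × 0.2385 = 2.963 µW.

P ≈ 2.96 µW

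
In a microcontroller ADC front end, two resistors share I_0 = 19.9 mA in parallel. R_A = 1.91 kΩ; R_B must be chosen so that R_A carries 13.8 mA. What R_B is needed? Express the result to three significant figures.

R_B ≈ 4.32 kΩ

Two-branch current divider: I_A = I_0 · R_B/(R_A + R_B).
With f = 0.6935, R_B = R_A · f/(1−f) = 1.91 × 2.262 = 4.321 kΩ.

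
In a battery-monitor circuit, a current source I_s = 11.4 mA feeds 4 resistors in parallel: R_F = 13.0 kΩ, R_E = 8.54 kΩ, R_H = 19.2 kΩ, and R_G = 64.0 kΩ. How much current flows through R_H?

I ≈ 2.27 mA

ΣG = 1/13.0 + 1/8.54 + 1/19.2 + 1/64.0 = 0.2617.
By the current-divider rule, I = I_s · G_k/ΣG = 11.4 × 0.1990 = 2.269 mA.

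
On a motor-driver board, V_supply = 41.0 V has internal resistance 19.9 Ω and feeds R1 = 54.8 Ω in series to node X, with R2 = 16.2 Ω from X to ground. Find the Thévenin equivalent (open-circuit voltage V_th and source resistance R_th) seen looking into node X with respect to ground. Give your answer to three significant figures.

R1' = 19.9 + 54.8 = 74.70 Ω (source resistance + R1).
With X open, the divider is unloaded: V_th = 41.0 × 16.2/90.90 = 7.307 V.
Zeroing V_supply shorts the top of R1' to ground, so R_th = R1' ‖ R2 = 13.31 Ω.

V_th ≈ 7.31 V, R_th ≈ 13.3 Ω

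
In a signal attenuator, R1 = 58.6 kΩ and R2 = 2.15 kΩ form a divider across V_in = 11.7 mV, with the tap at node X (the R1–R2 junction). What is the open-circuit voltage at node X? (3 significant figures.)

Open-circuit (no load on X): V_th = V_in · R2/(R1 + R2) = 11.7 × 2.15/(58.60 + 2.15) = 0.4141 mV.

V_th ≈ 0.414 mV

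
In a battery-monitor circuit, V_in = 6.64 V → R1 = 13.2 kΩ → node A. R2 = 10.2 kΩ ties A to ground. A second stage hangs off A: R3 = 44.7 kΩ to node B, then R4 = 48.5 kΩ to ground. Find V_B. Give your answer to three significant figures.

The second stage (R3 + R4 = 93.20 kΩ) loads node A in parallel with R2.
R2 ‖ (R3+R4) = 9.194 kΩ.
So V_A = 6.64 × 0.4106 = 2.726 V.
Then the unloaded second divider: V_B = V_A × R4/(R3+R4) = 2.726 × 0.5204 = 1.419 V.

V_B ≈ 1.42 V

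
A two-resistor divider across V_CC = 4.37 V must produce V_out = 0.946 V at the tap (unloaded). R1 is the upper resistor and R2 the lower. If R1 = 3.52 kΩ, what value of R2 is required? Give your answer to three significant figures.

R2 ≈ 0.973 kΩ

The divider ratio is R2/(R1+R2) = 0.946/4.37 = 0.2165.
Rearranging, R2 = R1·k/(1−k) = 3.52 × 0.2763 = 0.9725 kΩ.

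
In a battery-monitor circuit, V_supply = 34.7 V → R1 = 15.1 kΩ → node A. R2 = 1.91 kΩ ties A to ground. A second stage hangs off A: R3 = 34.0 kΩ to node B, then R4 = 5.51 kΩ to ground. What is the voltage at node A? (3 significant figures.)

Node A sees R2 in parallel with the series input of stage 2, R3 + R4 = 39.51 kΩ.
R2 ‖ (R3+R4) = 1.822 kΩ.
So V_A = 34.7 × 0.1077 = 3.736 V.

V_A ≈ 3.74 V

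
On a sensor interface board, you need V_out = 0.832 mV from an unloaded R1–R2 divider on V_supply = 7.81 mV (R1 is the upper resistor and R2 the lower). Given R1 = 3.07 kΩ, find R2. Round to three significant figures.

R2 ≈ 0.366 kΩ

Required fraction k = V_out/V_supply = 0.1065.
Rearranging, R2 = R1·k/(1−k) = 3.07 × 0.1192 = 0.3660 kΩ.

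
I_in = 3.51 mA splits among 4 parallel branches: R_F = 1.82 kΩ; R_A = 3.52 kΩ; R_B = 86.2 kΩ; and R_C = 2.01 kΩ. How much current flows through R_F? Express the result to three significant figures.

I ≈ 1.44 mA

Conductances: ΣG = 1/1.82 + 1/3.52 + 1/86.2 + 1/2.01 = 1.343 (1/kΩ).
Current divider: I(R_F) = I_in · G_k/ΣG = 3.51 × (0.5495/1.343) = 3.51 × 0.4092 = 1.436 mA.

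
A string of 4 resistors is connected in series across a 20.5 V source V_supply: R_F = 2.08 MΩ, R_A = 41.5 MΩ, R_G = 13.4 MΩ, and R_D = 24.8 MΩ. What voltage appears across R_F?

ΣR = 2.08 + 41.5 + 13.4 + 24.8 = 81.78 MΩ.
Voltage divider: V = V_supply · (2.080 / 81.78) = 20.5 × 0.02543 = 0.5214 V.

V ≈ 0.521 V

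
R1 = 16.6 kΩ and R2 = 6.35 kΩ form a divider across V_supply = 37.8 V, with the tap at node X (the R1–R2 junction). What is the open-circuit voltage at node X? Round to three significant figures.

With X open, the divider is unloaded: V_th = 37.8 × 6.35/22.95 = 10.46 V.

V_th ≈ 10.5 V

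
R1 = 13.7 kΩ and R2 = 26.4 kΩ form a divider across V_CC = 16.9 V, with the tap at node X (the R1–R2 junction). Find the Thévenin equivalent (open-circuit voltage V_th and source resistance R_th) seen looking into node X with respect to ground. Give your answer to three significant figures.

V_th is the unloaded tap voltage: V_CC · R2/(R1+R2) = 16.9 × 0.6584 = 11.13 V.
Zeroing V_CC shorts the top of R1 to ground, so R_th = R1 ‖ R2 = 9.019 kΩ.

V_th ≈ 11.1 V, R_th ≈ 9.02 kΩ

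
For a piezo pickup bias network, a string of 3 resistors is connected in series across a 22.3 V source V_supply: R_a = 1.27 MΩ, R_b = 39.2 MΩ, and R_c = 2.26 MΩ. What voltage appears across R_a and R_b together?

ΣR = 1.27 + 39.2 + 2.26 = 42.73 MΩ.
R_{R_a..R_b} = 1.27 + 39.2 = 40.47 MΩ.
V = V_supply · R/ΣR = 22.3 × 0.9471 = 21.12 V.

V ≈ 21.1 V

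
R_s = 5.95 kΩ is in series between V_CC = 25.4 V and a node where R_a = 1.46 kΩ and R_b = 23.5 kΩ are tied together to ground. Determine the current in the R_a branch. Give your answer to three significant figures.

Combine the parallel branches: R_p = (1/1.46 + 1/23.5)⁻¹ = 1.375 kΩ.
V_A by voltage divider: V_A = 25.4 × 1.375/(5.95 + 1.375) = 4.767 V.
Branch current I = V_A/R_a = 4.767/1.46 = 3.265 mA.
(Equivalently: I_total = 3.468 mA, then current-divider fraction G_k/ΣG = 0.9415.)

I ≈ 3.26 mA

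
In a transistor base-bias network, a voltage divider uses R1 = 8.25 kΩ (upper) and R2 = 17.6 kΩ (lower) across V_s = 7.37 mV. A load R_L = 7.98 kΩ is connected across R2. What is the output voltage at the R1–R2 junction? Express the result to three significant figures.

R2 ‖ R_L = (17.6 × 7.98)/(17.6 + 7.98) = 5.491 kΩ.
Then V_out = V_s · R2'/(R1 + R2') = 7.37 × 5.491/13.74 = 2.945 mV.
(Unloaded it would be 5.02 mV; the load pulls it down.)

V_out ≈ 2.94 mV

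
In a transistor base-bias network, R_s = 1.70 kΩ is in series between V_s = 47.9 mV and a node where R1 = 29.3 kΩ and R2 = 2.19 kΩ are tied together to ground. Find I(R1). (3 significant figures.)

I ≈ 0.891 µA

Combine the parallel branches: R_p = (1/29.3 + 1/2.19)⁻¹ = 2.038 kΩ.
V_A by voltage divider: V_A = 47.9 × 2.038/(1.70 + 2.038) = 26.11 mV.
I(R1) = V_A / R1 = 26.11/29.3 = 0.8913 µA.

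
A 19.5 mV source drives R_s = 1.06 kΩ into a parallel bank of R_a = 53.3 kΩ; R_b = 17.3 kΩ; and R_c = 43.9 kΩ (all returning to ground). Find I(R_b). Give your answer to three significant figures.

I ≈ 1.02 µA

Parallel bank: R_p = 1/(1/53.3 + 1/17.3 + 1/43.9) = 10.07 kΩ.
V_A = 19.5 × 10.07/11.13 = 17.64 mV.
Branch current I = V_A/R_b = 17.64/17.3 = 1.020 µA.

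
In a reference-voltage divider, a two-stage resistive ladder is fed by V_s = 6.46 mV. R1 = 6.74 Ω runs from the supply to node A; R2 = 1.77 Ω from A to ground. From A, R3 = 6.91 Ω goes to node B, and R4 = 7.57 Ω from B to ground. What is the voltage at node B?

V_B ≈ 0.640 mV

Looking into the second stage from A: R3 + R4 = 14.48 Ω appears in parallel with R2.
Effective lower resistance at A: R2 ‖ 14.48 = 1.577 Ω.
So V_A = 6.46 × 0.1896 = 1.225 mV.
Then the unloaded second divider: V_B = V_A × R4/(R3+R4) = 1.225 × 0.5228 = 0.6404 mV.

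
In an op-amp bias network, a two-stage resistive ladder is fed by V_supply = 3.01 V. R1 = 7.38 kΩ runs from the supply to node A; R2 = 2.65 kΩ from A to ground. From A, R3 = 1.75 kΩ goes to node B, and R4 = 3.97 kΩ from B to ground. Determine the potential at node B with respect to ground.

Looking into the second stage from A: R3 + R4 = 5.720 kΩ appears in parallel with R2.
R2 ‖ (R3+R4) = 1.811 kΩ.
V_A = 3.01 × 1.811/(7.38 + 1.811) = 0.5931 V.
Then the unloaded second divider: V_B = V_A × R4/(R3+R4) = 0.5931 × 0.6941 = 0.4116 V.

V_B ≈ 0.412 V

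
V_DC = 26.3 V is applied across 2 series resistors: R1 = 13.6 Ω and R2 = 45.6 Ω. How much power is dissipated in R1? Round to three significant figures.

The common current is I = 26.3/59.20 = 0.4443 A.
P(R1) = I²·R1 = (0.4443)² × 13.6 = 2.684 W.

P ≈ 2.68 W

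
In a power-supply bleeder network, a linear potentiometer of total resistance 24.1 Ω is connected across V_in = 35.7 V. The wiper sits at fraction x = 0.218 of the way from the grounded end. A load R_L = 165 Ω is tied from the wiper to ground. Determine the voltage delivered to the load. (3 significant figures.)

Lower segment x·R_p = 5.254 Ω; upper segment (1−x)·R_p = 18.85 Ω.
(x·R_p) ‖ R_L = 5.092 Ω.
Loaded-divider output: V_out = 35.7 × 0.2127 = 7.594 V.

V_out ≈ 7.59 V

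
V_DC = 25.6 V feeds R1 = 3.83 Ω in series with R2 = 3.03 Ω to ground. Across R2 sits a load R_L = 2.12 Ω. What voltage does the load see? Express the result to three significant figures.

V_out ≈ 6.29 V

R2 ‖ R_L = (3.03 × 2.12)/(3.03 + 2.12) = 1.247 Ω.
Then V_out = V_DC · R2'/(R1 + R2') = 25.6 × 1.247/5.077 = 6.289 V.
(Unloaded it would be 11.3 V; the load pulls it down.)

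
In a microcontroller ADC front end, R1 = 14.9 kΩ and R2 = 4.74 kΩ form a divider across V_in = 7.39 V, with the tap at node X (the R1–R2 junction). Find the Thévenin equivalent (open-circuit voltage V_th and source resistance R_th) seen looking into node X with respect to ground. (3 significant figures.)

V_th is the unloaded tap voltage: V_in · R2/(R1+R2) = 7.39 × 0.2413 = 1.784 V.
Zeroing V_in shorts the top of R1 to ground, so R_th = R1 ‖ R2 = 3.596 kΩ.

V_th ≈ 1.78 V, R_th ≈ 3.60 kΩ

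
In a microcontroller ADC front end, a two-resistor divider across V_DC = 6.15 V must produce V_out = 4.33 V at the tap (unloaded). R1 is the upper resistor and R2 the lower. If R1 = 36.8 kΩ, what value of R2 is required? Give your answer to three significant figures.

The divider ratio is R2/(R1+R2) = 4.33/6.15 = 0.7041.
Rearranging, R2 = R1·k/(1−k) = 36.8 × 2.379 = 87.55 kΩ.

R2 ≈ 87.6 kΩ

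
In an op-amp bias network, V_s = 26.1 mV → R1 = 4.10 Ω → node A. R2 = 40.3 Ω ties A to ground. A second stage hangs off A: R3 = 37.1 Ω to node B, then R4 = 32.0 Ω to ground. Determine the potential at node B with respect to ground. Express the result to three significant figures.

V_B ≈ 10.4 mV

The second stage (R3 + R4 = 69.10 Ω) loads node A in parallel with R2.
R2 ‖ (R3+R4) = 25.45 Ω.
So V_A = 26.1 × 0.8613 = 22.48 mV.
V_B = V_A × 0.4631 = 10.41 mV.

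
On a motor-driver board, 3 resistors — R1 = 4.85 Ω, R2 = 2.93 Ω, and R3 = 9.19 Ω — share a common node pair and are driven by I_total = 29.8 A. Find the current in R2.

ΣG = 1/4.85 + 1/2.93 + 1/9.19 = 0.6563.
By the current-divider rule, I = I_total · G_k/ΣG = 29.8 × 0.5200 = 15.50 A.

I ≈ 15.5 A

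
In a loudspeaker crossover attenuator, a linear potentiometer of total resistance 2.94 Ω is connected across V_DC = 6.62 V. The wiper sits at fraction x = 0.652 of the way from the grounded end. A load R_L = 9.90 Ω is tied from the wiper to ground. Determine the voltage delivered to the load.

V_out ≈ 4.04 V

The pot divides into 1.023 Ω above the wiper and 1.917 Ω below.
R_L loads the lower segment: effective lower R = 1.606 Ω.
Then V_out = V_DC · 1.606/(1.023 + 1.606) = 4.044 V.
(Unloaded: V_out = x·V_DC = 4.32 V.)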